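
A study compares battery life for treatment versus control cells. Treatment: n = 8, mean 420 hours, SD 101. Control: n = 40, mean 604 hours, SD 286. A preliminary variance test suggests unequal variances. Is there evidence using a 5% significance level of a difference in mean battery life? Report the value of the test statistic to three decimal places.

Let group 1 = treatment, group 2 = control. H0: μ_1 = μ_2; H1: μ_1 ≠ μ_2 (Welch's two-sample t-test, two-sided).
t = (x̄_1 − x̄_2)/√(s_1²/n_1 + s_2²/n_2) = (420 − 604)/√(101²/8 + 286²/40) = -3.193
Welch–Satterthwaite df ≈ 32.47
Two-sided p-value ≈ 0.003
Since p ≈ 0.003 < α = 0.05, reject H0; the data support H1.

-3.193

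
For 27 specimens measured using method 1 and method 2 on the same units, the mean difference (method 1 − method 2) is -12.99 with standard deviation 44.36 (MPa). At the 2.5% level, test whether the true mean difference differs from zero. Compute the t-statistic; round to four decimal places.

H0: μ_d = 0; H1: μ_d ≠ 0 (paired t-test on the differences, two-sided).
t = d̄/(s_d/√n) = -12.99/(44.36/√27) = -1.5216
df = n − 1 = 26
Two-sided p-value ≈ 0.140
Since p ≈ 0.140 > α = 0.025, fail to reject H0; the data do not provide sufficient evidence against H0.

-1.5216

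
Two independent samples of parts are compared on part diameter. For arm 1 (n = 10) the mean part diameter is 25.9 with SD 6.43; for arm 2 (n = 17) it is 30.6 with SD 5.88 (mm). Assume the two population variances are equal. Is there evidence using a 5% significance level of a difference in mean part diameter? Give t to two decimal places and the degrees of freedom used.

Let group 1 = arm 1, group 2 = arm 2. H0: μ_1 = μ_2; H1: μ_1 ≠ μ_2 (two-sample pooled-variance t-test, two-sided).
s_p² = [(10−1)·6.43² + (17−1)·5.88²]/(10+17−2) = 37.0118
t = (25.9 − 30.6)/√[37.0118·(1/10 + 1/17)] = -1.94
df = n₁ + n₂ − 2 = 25
Two-sided p-value ≈ 0.064
Since p ≈ 0.064 > α = 0.05, fail to reject H0; the data do not provide sufficient evidence against H0.

t = -1.94, df = 25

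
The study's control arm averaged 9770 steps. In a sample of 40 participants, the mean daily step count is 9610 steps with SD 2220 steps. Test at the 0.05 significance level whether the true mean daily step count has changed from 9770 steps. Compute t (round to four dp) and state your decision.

H0: μ = 9770; H1: μ ≠ 9770 (one-sample t-test, two-sided).
t = (x̄ − μ₀)/(s/√n) = (9610 − 9770)/(2220/√40) = -0.4558
df = n − 1 = 39
Two-sided p-value ≈ 0.6510
Since p ≈ 0.6510 > α = 0.05, fail to reject H0; the evidence is not statistically significant.

t = -0.4558; fail to reject H0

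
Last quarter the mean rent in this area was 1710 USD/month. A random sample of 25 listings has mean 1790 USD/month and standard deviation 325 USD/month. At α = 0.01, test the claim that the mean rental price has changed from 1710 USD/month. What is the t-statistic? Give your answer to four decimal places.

H0: μ = 1710; H1: μ ≠ 1710 (one-sample t-test, two-sided).
t = (x̄ − μ₀)/(s/√n) = (1790 − 1710)/(325/√25) = 1.2308
df = n − 1 = 24
Two-sided p-value ≈ 0.230
Since p ≈ 0.230 > α = 0.01, fail to reject H0; the data do not provide sufficient evidence against H0.

1.2308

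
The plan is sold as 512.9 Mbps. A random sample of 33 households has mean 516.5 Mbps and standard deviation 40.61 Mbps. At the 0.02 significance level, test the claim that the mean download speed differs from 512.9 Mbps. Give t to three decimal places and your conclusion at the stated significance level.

H0: μ = 512.9; H1: μ ≠ 512.9 (one-sample t-test, two-sided).
t = (x̄ − μ₀)/(s/√n) = (516.5 − 512.9)/(40.61/√33) = 0.509
df = n − 1 = 32
Two-sided p-value ≈ 0.614
Since p ≈ 0.614 > α = 0.02, fail to reject H0; the data do not provide sufficient evidence against H0.

t = 0.509; fail to reject H0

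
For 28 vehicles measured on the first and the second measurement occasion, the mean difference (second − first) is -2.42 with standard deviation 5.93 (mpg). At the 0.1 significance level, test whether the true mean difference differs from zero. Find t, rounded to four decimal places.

-2.1594

H0: μ_d = 0; H1: μ_d ≠ 0 (paired t-test on the differences, two-sided).
t = d̄/(s_d/√n) = -2.42/(5.93/√28) = -2.1594
df = n − 1 = 27
Two-sided p-value ≈ 0.040
Since p ≈ 0.040 < α = 0.1, reject H0; the data support H1.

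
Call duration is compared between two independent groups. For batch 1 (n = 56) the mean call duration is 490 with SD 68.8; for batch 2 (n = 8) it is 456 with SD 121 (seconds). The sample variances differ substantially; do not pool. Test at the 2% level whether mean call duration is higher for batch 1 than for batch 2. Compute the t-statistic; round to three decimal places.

Let group 1 = batch 1, group 2 = batch 2. H0: μ_1 = μ_2; H1: μ_1 > μ_2 (Welch's two-sample t-test, right-tailed).
t = (x̄_1 − x̄_2)/√(s_1²/n_1 + s_2²/n_2) = (490 − 456)/√(68.8²/56 + 121²/8) = 0.777
Welch–Satterthwaite df ≈ 7.66
p-value = P(T ≥ 0.777) ≈ 0.2302
Since p ≈ 0.2302 > α = 0.02, fail to reject H0; the data do not provide sufficient evidence against H0.

0.777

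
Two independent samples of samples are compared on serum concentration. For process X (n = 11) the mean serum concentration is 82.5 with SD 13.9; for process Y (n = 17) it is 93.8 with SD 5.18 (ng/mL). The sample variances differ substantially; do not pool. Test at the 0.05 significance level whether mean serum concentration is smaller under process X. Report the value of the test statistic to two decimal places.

-2.58

Let group 1 = process X, group 2 = process Y. H0: μ_1 = μ_2; H1: μ_1 < μ_2 (Welch's two-sample t-test, left-tailed).
t = (x̄_1 − x̄_2)/√(s_1²/n_1 + s_2²/n_2) = (82.5 − 93.8)/√(13.9²/11 + 5.18²/17) = -2.58
Welch–Satterthwaite df ≈ 11.82
p-value = P(T ≤ -2.58) ≈ 0.012
Since p ≈ 0.012 < α = 0.05, reject H0; the data support H1.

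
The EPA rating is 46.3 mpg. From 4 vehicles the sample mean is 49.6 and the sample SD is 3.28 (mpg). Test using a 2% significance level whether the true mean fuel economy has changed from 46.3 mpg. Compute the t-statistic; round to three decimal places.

2.012

H0: μ = 46.3; H1: μ ≠ 46.3 (one-sample t-test, two-sided).
t = (x̄ − μ₀)/(s/√n) = (49.6 − 46.3)/(3.28/√4) = 2.012
df = n − 1 = 3
Two-sided p-value ≈ 0.138
Since p ≈ 0.138 > α = 0.02, fail to reject H0; the data do not provide sufficient evidence against H0.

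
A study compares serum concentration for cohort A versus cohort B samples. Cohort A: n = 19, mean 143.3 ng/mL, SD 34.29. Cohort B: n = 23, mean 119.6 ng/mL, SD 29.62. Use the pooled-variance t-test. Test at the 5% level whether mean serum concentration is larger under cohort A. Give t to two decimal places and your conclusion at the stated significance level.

t = 2.40; reject H0

Let group 1 = cohort A, group 2 = cohort B. H0: μ_1 = μ_2; H1: μ_1 > μ_2 (two-sample pooled-variance t-test, right-tailed).
s_p² = [(19−1)·34.29² + (23−1)·29.62²]/(19+23−2) = 1011.65
t = (143.3 − 119.6)/√[1011.65·(1/19 + 1/23)] = 2.40
df = n₁ + n₂ − 2 = 40
p-value = P(T ≥ 2.40) ≈ 0.0105
Since p ≈ 0.0105 < α = 0.05, reject H0; the evidence is statistically significant.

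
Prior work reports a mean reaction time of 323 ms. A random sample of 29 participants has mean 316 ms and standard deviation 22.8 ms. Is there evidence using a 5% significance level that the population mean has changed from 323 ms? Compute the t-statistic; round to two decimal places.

H0: μ = 323; H1: μ ≠ 323 (one-sample t-test, two-sided).
t = (x̄ − μ₀)/(s/√n) = (316 − 323)/(22.8/√29) = -1.65
df = n − 1 = 28
Two-sided p-value ≈ 0.109
Since p ≈ 0.109 > α = 0.05, fail to reject H0; the evidence is not statistically significant.

-1.65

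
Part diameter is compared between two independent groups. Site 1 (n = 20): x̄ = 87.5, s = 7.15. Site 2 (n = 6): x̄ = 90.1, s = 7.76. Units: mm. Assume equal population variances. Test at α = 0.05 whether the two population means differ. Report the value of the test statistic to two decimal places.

-0.77

Let group 1 = site 1, group 2 = site 2. H0: μ_1 = μ_2; H1: μ_1 ≠ μ_2 (two-sample pooled-variance t-test, two-sided).
s_p² = [(20−1)·7.15² + (6−1)·7.76²]/(20+6−2) = 53.0173
t = (87.5 − 90.1)/√[53.0173·(1/20 + 1/6)] = -0.77
df = n₁ + n₂ − 2 = 24
Two-sided p-value ≈ 0.450
Since p ≈ 0.450 > α = 0.05, fail to reject H0; the evidence is not statistically significant.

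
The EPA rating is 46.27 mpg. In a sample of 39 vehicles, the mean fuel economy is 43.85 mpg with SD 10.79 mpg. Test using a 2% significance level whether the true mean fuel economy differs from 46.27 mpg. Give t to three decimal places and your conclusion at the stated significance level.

t = -1.401; fail to reject H0

H0: μ = 46.27; H1: μ ≠ 46.27 (one-sample t-test, two-sided).
t = (x̄ − μ₀)/(s/√n) = (43.85 − 46.27)/(10.79/√39) = -1.401
df = n − 1 = 38
Two-sided p-value ≈ 0.1694
Since p ≈ 0.1694 > α = 0.02, fail to reject H0; the evidence is not statistically significant.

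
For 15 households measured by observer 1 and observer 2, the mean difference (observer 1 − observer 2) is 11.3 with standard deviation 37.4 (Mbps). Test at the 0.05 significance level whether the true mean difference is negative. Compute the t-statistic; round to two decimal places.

H0: μ_d = 0; H1: μ_d < 0 (paired t-test on the differences, left-tailed).
t = d̄/(s_d/√n) = 11.3/(37.4/√15) = 1.17
df = n − 1 = 14
p-value = P(T ≤ 1.17) ≈ 0.869
Since p ≈ 0.869 > α = 0.05, fail to reject H0; the evidence is not statistically significant.

1.17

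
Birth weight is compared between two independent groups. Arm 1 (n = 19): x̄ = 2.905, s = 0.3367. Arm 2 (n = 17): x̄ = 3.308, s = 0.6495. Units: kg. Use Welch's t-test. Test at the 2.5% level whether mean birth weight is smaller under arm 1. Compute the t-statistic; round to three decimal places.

-2.297

Let group 1 = arm 1, group 2 = arm 2. H0: μ_1 = μ_2; H1: μ_1 < μ_2 (Welch's two-sample t-test, left-tailed).
t = (x̄_1 − x̄_2)/√(s_1²/n_1 + s_2²/n_2) = (2.905 − 3.308)/√(0.3367²/19 + 0.6495²/17) = -2.297
Welch–Satterthwaite df ≈ 23.42
p-value = P(T ≤ -2.297) ≈ 0.015
Since p ≈ 0.015 < α = 0.025, reject H0; the data support H1.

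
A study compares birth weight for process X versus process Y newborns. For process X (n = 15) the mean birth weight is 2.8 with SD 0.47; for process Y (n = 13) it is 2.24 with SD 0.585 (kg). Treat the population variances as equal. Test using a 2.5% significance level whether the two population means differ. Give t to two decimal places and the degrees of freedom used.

Let group 1 = process X, group 2 = process Y. H0: μ_1 = μ_2; H1: μ_1 ≠ μ_2 (two-sample pooled-variance t-test, two-sided).
s_p² = [(15−1)·0.47² + (13−1)·0.585²]/(15+13−2) = 0.276896
t = (2.8 − 2.24)/√[0.276896·(1/15 + 1/13)] = 2.81
df = n₁ + n₂ − 2 = 26
Two-sided p-value ≈ 0.009
Since p ≈ 0.009 < α = 0.025, reject H0; the evidence is statistically significant.

t = 2.81, df = 26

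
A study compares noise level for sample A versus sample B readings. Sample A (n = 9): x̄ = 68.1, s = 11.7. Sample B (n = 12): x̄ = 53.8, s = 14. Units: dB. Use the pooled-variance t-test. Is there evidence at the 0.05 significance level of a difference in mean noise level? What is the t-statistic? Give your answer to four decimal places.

2.4791

Let group 1 = sample A, group 2 = sample B. H0: μ_1 = μ_2; H1: μ_1 ≠ μ_2 (two-sample pooled-variance t-test, two-sided).
s_p² = [(9−1)·11.7² + (12−1)·14²]/(9+12−2) = 171.112
t = (68.1 − 53.8)/√[171.112·(1/9 + 1/12)] = 2.4791
df = n₁ + n₂ − 2 = 19
Two-sided p-value ≈ 0.023
Since p ≈ 0.023 < α = 0.05, reject H0; the evidence is statistically significant.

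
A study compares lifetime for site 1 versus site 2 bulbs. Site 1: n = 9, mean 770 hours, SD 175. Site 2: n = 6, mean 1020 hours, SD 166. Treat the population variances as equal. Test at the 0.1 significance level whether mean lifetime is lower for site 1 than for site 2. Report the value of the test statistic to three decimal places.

Let group 1 = site 1, group 2 = site 2. H0: μ_1 = μ_2; H1: μ_1 < μ_2 (two-sample pooled-variance t-test, left-tailed).
s_p² = [(9−1)·175² + (6−1)·166²]/(9+6−2) = 29444.6
t = (770 − 1020)/√[29444.6·(1/9 + 1/6)] = -2.764
df = n₁ + n₂ − 2 = 13
p-value = P(T ≤ -2.764) ≈ 0.008
Since p ≈ 0.008 < α = 0.1, reject H0; the data support H1.

-2.764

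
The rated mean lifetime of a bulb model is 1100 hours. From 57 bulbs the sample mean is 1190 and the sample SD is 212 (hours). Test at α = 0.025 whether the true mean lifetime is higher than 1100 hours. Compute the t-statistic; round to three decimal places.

3.205

H0: μ = 1100; H1: μ > 1100 (one-sample t-test, right-tailed).
t = (x̄ − μ₀)/(s/√n) = (1190 − 1100)/(212/√57) = 3.205
df = n − 1 = 56
p-value = P(T ≥ 3.205) ≈ 0.0011
Since p ≈ 0.0011 < α = 0.025, reject H0; the evidence is statistically significant.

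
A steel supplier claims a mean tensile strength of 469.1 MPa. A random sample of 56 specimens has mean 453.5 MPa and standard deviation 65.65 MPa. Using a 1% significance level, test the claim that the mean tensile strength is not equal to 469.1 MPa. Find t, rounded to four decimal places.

-1.7782

H0: μ = 469.1; H1: μ ≠ 469.1 (one-sample t-test, two-sided).
t = (x̄ − μ₀)/(s/√n) = (453.5 − 469.1)/(65.65/√56) = -1.7782
df = n − 1 = 55
Two-sided p-value ≈ 0.0809
Since p ≈ 0.0809 > α = 0.01, fail to reject H0; the evidence is not statistically significant.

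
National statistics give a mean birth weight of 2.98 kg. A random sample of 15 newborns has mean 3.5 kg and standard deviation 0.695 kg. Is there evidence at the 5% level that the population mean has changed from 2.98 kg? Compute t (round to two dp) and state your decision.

t = 2.90; reject H0

H0: μ = 2.98; H1: μ ≠ 2.98 (one-sample t-test, two-sided).
t = (x̄ − μ₀)/(s/√n) = (3.5 − 2.98)/(0.695/√15) = 2.90
df = n − 1 = 14
Two-sided p-value ≈ 0.012
Since p ≈ 0.012 < α = 0.05, reject H0; the data support H1.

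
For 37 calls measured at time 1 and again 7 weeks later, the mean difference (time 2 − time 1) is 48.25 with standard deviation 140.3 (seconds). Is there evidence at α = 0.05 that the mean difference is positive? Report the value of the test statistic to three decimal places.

H0: μ_d = 0; H1: μ_d > 0 (paired t-test on the differences, right-tailed).
t = d̄/(s_d/√n) = 48.25/(140.3/√37) = 2.092
df = n − 1 = 36
p-value = P(T ≥ 2.092) ≈ 0.022
Since p ≈ 0.022 < α = 0.05, reject H0; the data support H1.

2.092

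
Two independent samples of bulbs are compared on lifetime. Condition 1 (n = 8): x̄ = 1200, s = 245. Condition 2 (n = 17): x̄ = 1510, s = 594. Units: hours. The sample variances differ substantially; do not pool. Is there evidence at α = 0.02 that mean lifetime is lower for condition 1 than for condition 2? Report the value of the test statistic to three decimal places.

Let group 1 = condition 1, group 2 = condition 2. H0: μ_1 = μ_2; H1: μ_1 < μ_2 (Welch's two-sample t-test, left-tailed).
t = (x̄_1 − x̄_2)/√(s_1²/n_1 + s_2²/n_2) = (1200 − 1510)/√(245²/8 + 594²/17) = -1.844
Welch–Satterthwaite df ≈ 22.84
p-value = P(T ≤ -1.844) ≈ 0.039
Since p ≈ 0.039 > α = 0.02, fail to reject H0; the data do not provide sufficient evidence against H0.

-1.844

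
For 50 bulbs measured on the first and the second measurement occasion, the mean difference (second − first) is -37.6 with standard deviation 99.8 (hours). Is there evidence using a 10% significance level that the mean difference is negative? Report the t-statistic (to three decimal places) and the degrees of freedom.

t = -2.664, df = 49

H0: μ_d = 0; H1: μ_d < 0 (paired t-test on the differences, left-tailed).
t = d̄/(s_d/√n) = -37.6/(99.8/√50) = -2.664
df = n − 1 = 49
p-value = P(T ≤ -2.664) ≈ 0.005
Since p ≈ 0.005 < α = 0.1, reject H0; the data support H1.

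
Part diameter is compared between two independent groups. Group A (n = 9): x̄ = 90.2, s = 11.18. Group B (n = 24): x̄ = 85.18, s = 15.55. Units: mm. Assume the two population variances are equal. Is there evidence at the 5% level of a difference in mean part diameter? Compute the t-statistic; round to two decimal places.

0.88

Let group 1 = group A, group 2 = group B. H0: μ_1 = μ_2; H1: μ_1 ≠ μ_2 (two-sample pooled-variance t-test, two-sided).
s_p² = [(9−1)·11.18² + (24−1)·15.55²]/(9+24−2) = 211.658
t = (90.2 − 85.18)/√[211.658·(1/9 + 1/24)] = 0.88
df = n₁ + n₂ − 2 = 31
Two-sided p-value ≈ 0.3841
Since p ≈ 0.3841 > α = 0.05, fail to reject H0; the evidence is not statistically significant.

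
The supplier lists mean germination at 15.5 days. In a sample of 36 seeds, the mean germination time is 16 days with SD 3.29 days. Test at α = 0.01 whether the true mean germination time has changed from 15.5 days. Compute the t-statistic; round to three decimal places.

0.912

H0: μ = 15.5; H1: μ ≠ 15.5 (one-sample t-test, two-sided).
t = (x̄ − μ₀)/(s/√n) = (16 − 15.5)/(3.29/√36) = 0.912
df = n − 1 = 35
Two-sided p-value ≈ 0.3681
Since p ≈ 0.3681 > α = 0.01, fail to reject H0; the data do not provide sufficient evidence against H0.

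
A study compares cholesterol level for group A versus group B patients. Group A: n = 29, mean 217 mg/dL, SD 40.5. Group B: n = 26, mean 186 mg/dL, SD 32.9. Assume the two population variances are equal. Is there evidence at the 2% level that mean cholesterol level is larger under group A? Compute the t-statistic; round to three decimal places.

3.093

Let group 1 = group A, group 2 = group B. H0: μ_1 = μ_2; H1: μ_1 > μ_2 (two-sample pooled-variance t-test, right-tailed).
s_p² = [(29−1)·40.5² + (26−1)·32.9²]/(29+26−2) = 1377.12
t = (217 − 186)/√[1377.12·(1/29 + 1/26)] = 3.093
df = n₁ + n₂ − 2 = 53
p-value = P(T ≥ 3.093) ≈ 0.002
Since p ≈ 0.002 < α = 0.02, reject H0; the data support H1.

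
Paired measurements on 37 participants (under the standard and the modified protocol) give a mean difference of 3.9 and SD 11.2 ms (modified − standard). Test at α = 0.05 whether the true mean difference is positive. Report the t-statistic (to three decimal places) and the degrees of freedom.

t = 2.118, df = 36

H0: μ_d = 0; H1: μ_d > 0 (paired t-test on the differences, right-tailed).
t = d̄/(s_d/√n) = 3.9/(11.2/√37) = 2.118
df = n − 1 = 36
p-value = P(T ≥ 2.118) ≈ 0.0206
Since p ≈ 0.0206 < α = 0.05, reject H0; the evidence is statistically significant.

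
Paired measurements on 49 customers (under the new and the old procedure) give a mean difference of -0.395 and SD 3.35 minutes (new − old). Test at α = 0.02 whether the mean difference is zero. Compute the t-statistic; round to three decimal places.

H0: μ_d = 0; H1: μ_d ≠ 0 (paired t-test on the differences, two-sided).
t = d̄/(s_d/√n) = -0.395/(3.35/√49) = -0.825
df = n − 1 = 48
Two-sided p-value ≈ 0.413
Since p ≈ 0.413 > α = 0.02, fail to reject H0; the evidence is not statistically significant.

-0.825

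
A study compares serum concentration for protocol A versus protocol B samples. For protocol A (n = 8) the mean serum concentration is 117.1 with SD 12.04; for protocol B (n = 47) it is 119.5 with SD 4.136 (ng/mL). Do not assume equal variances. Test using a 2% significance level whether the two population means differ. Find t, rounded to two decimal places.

Let group 1 = protocol A, group 2 = protocol B. H0: μ_1 = μ_2; H1: μ_1 ≠ μ_2 (Welch's two-sample t-test, two-sided).
t = (x̄_1 − x̄_2)/√(s_1²/n_1 + s_2²/n_2) = (117.1 − 119.5)/√(12.04²/8 + 4.136²/47) = -0.56
Welch–Satterthwaite df ≈ 7.28
Two-sided p-value ≈ 0.593
Since p ≈ 0.593 > α = 0.02, fail to reject H0; the data do not provide sufficient evidence against H0.

-0.56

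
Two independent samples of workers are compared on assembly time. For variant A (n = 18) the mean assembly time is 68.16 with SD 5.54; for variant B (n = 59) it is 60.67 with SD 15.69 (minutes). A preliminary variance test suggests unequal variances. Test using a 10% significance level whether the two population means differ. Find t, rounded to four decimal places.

Let group 1 = variant A, group 2 = variant B. H0: μ_1 = μ_2; H1: μ_1 ≠ μ_2 (Welch's two-sample t-test, two-sided).
t = (x̄_1 − x̄_2)/√(s_1²/n_1 + s_2²/n_2) = (68.16 − 60.67)/√(5.54²/18 + 15.69²/59) = 3.0895
Welch–Satterthwaite df ≈ 73.32
Two-sided p-value ≈ 0.0028
Since p ≈ 0.0028 < α = 0.1, reject H0; the evidence is statistically significant.

3.0895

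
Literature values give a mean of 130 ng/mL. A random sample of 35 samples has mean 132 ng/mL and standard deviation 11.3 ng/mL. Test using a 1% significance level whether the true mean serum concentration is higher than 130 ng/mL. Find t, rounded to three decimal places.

H0: μ = 130; H1: μ > 130 (one-sample t-test, right-tailed).
t = (x̄ − μ₀)/(s/√n) = (132 − 130)/(11.3/√35) = 1.047
df = n − 1 = 34
p-value = P(T ≥ 1.047) ≈ 0.1512
Since p ≈ 0.1512 > α = 0.01, fail to reject H0; the evidence is not statistically significant.

1.047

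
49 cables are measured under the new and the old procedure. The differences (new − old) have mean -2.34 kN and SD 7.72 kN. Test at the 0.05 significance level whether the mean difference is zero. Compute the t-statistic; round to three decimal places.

H0: μ_d = 0; H1: μ_d ≠ 0 (paired t-test on the differences, two-sided).
t = d̄/(s_d/√n) = -2.34/(7.72/√49) = -2.122
df = n − 1 = 48
Two-sided p-value ≈ 0.0390
Since p ≈ 0.0390 < α = 0.05, reject H0; the data support H1.

-2.122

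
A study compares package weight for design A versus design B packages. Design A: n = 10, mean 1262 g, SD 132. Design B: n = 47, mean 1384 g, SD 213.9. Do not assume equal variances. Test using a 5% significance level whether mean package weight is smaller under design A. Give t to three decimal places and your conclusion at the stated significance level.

Let group 1 = design A, group 2 = design B. H0: μ_1 = μ_2; H1: μ_1 < μ_2 (Welch's two-sample t-test, left-tailed).
t = (x̄_1 − x̄_2)/√(s_1²/n_1 + s_2²/n_2) = (1262 − 1384)/√(132²/10 + 213.9²/47) = -2.341
Welch–Satterthwaite df ≈ 20.61
p-value = P(T ≤ -2.341) ≈ 0.015
Since p ≈ 0.015 < α = 0.05, reject H0; the evidence is statistically significant.

t = -2.341; reject H0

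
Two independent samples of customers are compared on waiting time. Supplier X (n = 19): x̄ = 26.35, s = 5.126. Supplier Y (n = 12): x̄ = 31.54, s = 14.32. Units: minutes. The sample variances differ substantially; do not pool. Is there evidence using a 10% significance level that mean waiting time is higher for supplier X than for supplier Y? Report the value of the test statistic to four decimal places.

-1.2076

Let group 1 = supplier X, group 2 = supplier Y. H0: μ_1 = μ_2; H1: μ_1 > μ_2 (Welch's two-sample t-test, right-tailed).
t = (x̄_1 − x̄_2)/√(s_1²/n_1 + s_2²/n_2) = (26.35 − 31.54)/√(5.126²/19 + 14.32²/12) = -1.2076
Welch–Satterthwaite df ≈ 12.80
p-value = P(T ≥ -1.2076) ≈ 0.8755
Since p ≈ 0.8755 > α = 0.1, fail to reject H0; the data do not provide sufficient evidence against H0.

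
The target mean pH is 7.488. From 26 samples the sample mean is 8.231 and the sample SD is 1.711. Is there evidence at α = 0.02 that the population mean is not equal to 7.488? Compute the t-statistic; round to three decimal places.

H0: μ = 7.488; H1: μ ≠ 7.488 (one-sample t-test, two-sided).
t = (x̄ − μ₀)/(s/√n) = (8.231 − 7.488)/(1.711/√26) = 2.214
df = n − 1 = 25
Two-sided p-value ≈ 0.0362
Since p ≈ 0.0362 > α = 0.02, fail to reject H0; the evidence is not statistically significant.

2.214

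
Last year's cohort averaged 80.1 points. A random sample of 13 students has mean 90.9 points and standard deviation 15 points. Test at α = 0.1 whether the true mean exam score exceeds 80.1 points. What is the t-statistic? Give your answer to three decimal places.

2.596

H0: μ = 80.1; H1: μ > 80.1 (one-sample t-test, right-tailed).
t = (x̄ − μ₀)/(s/√n) = (90.9 − 80.1)/(15/√13) = 2.596
df = n − 1 = 12
p-value = P(T ≥ 2.596) ≈ 0.012
Since p ≈ 0.012 < α = 0.1, reject H0; the evidence is statistically significant.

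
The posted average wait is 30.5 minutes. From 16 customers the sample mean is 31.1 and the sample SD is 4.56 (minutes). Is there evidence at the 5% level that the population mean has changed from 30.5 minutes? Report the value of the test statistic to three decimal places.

0.526

H0: μ = 30.5; H1: μ ≠ 30.5 (one-sample t-test, two-sided).
t = (x̄ − μ₀)/(s/√n) = (31.1 − 30.5)/(4.56/√16) = 0.526
df = n − 1 = 15
Two-sided p-value ≈ 0.606
Since p ≈ 0.606 > α = 0.05, fail to reject H0; the data do not provide sufficient evidence against H0.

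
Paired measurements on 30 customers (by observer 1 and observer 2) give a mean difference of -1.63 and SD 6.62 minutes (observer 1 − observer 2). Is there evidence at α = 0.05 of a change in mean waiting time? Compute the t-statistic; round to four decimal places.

-1.3486

H0: μ_d = 0; H1: μ_d ≠ 0 (paired t-test on the differences, two-sided).
t = d̄/(s_d/√n) = -1.63/(6.62/√30) = -1.3486
df = n − 1 = 29
Two-sided p-value ≈ 0.1879
Since p ≈ 0.1879 > α = 0.05, fail to reject H0; the data do not provide sufficient evidence against H0.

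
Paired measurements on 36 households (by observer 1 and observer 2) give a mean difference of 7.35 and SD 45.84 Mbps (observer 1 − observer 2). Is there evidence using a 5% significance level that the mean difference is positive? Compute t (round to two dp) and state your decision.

t = 0.96; fail to reject H0

H0: μ_d = 0; H1: μ_d > 0 (paired t-test on the differences, right-tailed).
t = d̄/(s_d/√n) = 7.35/(45.84/√36) = 0.96
df = n − 1 = 35
p-value = P(T ≥ 0.96) ≈ 0.171
Since p ≈ 0.171 > α = 0.05, fail to reject H0; the data do not provide sufficient evidence against H0.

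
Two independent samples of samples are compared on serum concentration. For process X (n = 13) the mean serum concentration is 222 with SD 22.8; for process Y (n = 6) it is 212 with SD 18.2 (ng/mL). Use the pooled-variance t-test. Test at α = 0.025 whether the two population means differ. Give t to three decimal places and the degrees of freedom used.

t = 0.940, df = 17

Let group 1 = process X, group 2 = process Y. H0: μ_1 = μ_2; H1: μ_1 ≠ μ_2 (two-sample pooled-variance t-test, two-sided).
s_p² = [(13−1)·22.8² + (6−1)·18.2²]/(13+6−2) = 464.369
t = (222 − 212)/√[464.369·(1/13 + 1/6)] = 0.940
df = n₁ + n₂ − 2 = 17
Two-sided p-value ≈ 0.360
Since p ≈ 0.360 > α = 0.025, fail to reject H0; the data do not provide sufficient evidence against H0.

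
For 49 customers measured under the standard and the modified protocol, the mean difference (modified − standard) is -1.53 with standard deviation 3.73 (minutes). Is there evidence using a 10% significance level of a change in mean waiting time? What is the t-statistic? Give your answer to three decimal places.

H0: μ_d = 0; H1: μ_d ≠ 0 (paired t-test on the differences, two-sided).
t = d̄/(s_d/√n) = -1.53/(3.73/√49) = -2.871
df = n − 1 = 48
Two-sided p-value ≈ 0.006
Since p ≈ 0.006 < α = 0.1, reject H0; the evidence is statistically significant.

-2.871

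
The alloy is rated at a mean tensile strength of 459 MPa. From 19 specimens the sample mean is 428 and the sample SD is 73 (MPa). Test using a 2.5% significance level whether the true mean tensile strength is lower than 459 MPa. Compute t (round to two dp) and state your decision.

t = -1.85; fail to reject H0

H0: μ = 459; H1: μ < 459 (one-sample t-test, left-tailed).
t = (x̄ − μ₀)/(s/√n) = (428 − 459)/(73/√19) = -1.85
df = n − 1 = 18
p-value = P(T ≤ -1.85) ≈ 0.0403
Since p ≈ 0.0403 > α = 0.025, fail to reject H0; the data do not provide sufficient evidence against H0.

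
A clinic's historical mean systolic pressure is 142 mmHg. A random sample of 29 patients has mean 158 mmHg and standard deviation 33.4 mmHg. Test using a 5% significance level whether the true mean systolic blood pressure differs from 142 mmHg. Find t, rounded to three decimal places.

2.580

H0: μ = 142; H1: μ ≠ 142 (one-sample t-test, two-sided).
t = (x̄ − μ₀)/(s/√n) = (158 − 142)/(33.4/√29) = 2.580
df = n − 1 = 28
Two-sided p-value ≈ 0.0154
Since p ≈ 0.0154 < α = 0.05, reject H0; the data support H1.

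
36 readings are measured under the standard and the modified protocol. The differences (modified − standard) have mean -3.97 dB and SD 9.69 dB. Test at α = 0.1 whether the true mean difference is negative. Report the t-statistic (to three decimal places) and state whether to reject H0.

H0: μ_d = 0; H1: μ_d < 0 (paired t-test on the differences, left-tailed).
t = d̄/(s_d/√n) = -3.97/(9.69/√36) = -2.458
df = n − 1 = 35
p-value = P(T ≤ -2.458) ≈ 0.0095
Since p ≈ 0.0095 < α = 0.1, reject H0; the data support H1.

t = -2.458; reject H0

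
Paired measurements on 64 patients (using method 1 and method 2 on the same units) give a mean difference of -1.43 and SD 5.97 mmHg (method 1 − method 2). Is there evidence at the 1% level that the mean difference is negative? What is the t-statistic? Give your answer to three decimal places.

H0: μ_d = 0; H1: μ_d < 0 (paired t-test on the differences, left-tailed).
t = d̄/(s_d/√n) = -1.43/(5.97/√64) = -1.916
df = n − 1 = 63
p-value = P(T ≤ -1.916) ≈ 0.0299
Since p ≈ 0.0299 > α = 0.01, fail to reject H0; the data do not provide sufficient evidence against H0.

-1.916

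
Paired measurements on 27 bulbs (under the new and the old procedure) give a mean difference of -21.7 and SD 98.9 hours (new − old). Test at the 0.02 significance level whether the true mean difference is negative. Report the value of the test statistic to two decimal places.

-1.14

H0: μ_d = 0; H1: μ_d < 0 (paired t-test on the differences, left-tailed).
t = d̄/(s_d/√n) = -21.7/(98.9/√27) = -1.14
df = n − 1 = 26
p-value = P(T ≤ -1.14) ≈ 0.1323
Since p ≈ 0.1323 > α = 0.02, fail to reject H0; the data do not provide sufficient evidence against H0.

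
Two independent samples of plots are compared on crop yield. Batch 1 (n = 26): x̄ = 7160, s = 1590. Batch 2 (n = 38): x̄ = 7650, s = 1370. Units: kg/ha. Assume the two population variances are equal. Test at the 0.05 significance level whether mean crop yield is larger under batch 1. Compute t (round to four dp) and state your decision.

t = -1.3162; fail to reject H0

Let group 1 = batch 1, group 2 = batch 2. H0: μ_1 = μ_2; H1: μ_1 > μ_2 (two-sample pooled-variance t-test, right-tailed).
s_p² = [(26−1)·1590² + (38−1)·1370²]/(26+38−2) = 2139480
t = (7160 − 7650)/√[2139480·(1/26 + 1/38)] = -1.3162
df = n₁ + n₂ − 2 = 62
p-value = P(T ≥ -1.3162) ≈ 0.9035
Since p ≈ 0.9035 > α = 0.05, fail to reject H0; the evidence is not statistically significant.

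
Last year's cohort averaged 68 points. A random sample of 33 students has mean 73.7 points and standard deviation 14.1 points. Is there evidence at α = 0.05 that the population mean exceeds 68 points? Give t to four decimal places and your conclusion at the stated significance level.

t = 2.3223; reject H0

H0: μ = 68; H1: μ > 68 (one-sample t-test, right-tailed).
t = (x̄ − μ₀)/(s/√n) = (73.7 − 68)/(14.1/√33) = 2.3223
df = n − 1 = 32
p-value = P(T ≥ 2.3223) ≈ 0.0134
Since p ≈ 0.0134 < α = 0.05, reject H0; the evidence is statistically significant.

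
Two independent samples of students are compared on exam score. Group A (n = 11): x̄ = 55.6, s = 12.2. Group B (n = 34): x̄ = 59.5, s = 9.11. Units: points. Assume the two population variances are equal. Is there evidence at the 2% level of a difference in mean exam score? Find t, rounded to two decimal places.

Let group 1 = group A, group 2 = group B. H0: μ_1 = μ_2; H1: μ_1 ≠ μ_2 (two-sample pooled-variance t-test, two-sided).
s_p² = [(11−1)·12.2² + (34−1)·9.11²]/(11+34−2) = 98.3056
t = (55.6 − 59.5)/√[98.3056·(1/11 + 1/34)] = -1.13
df = n₁ + n₂ − 2 = 43
Two-sided p-value ≈ 0.2631
Since p ≈ 0.2631 > α = 0.02, fail to reject H0; the evidence is not statistically significant.

-1.13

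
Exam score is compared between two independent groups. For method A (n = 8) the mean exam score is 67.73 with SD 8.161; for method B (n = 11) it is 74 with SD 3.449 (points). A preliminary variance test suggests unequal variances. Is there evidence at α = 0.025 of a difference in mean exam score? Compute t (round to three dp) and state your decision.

t = -2.044; fail to reject H0

Let group 1 = method A, group 2 = method B. H0: μ_1 = μ_2; H1: μ_1 ≠ μ_2 (Welch's two-sample t-test, two-sided).
t = (x̄_1 − x̄_2)/√(s_1²/n_1 + s_2²/n_2) = (67.73 − 74)/√(8.161²/8 + 3.449²/11) = -2.044
Welch–Satterthwaite df ≈ 8.83
Two-sided p-value ≈ 0.0719
Since p ≈ 0.0719 > α = 0.025, fail to reject H0; the evidence is not statistically significant.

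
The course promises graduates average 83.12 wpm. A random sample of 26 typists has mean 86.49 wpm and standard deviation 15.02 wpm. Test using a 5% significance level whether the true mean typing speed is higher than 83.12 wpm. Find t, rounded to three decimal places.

1.144

H0: μ = 83.12; H1: μ > 83.12 (one-sample t-test, right-tailed).
t = (x̄ − μ₀)/(s/√n) = (86.49 − 83.12)/(15.02/√26) = 1.144
df = n − 1 = 25
p-value = P(T ≥ 1.144) ≈ 0.1317
Since p ≈ 0.1317 > α = 0.05, fail to reject H0; the evidence is not statistically significant.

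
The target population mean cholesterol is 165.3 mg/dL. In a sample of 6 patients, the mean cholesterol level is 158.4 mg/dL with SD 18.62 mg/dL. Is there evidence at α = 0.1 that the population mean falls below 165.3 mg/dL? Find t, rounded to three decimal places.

H0: μ = 165.3; H1: μ < 165.3 (one-sample t-test, left-tailed).
t = (x̄ − μ₀)/(s/√n) = (158.4 − 165.3)/(18.62/√6) = -0.908
df = n − 1 = 5
p-value = P(T ≤ -0.908) ≈ 0.203
Since p ≈ 0.203 > α = 0.1, fail to reject H0; the data do not provide sufficient evidence against H0.

-0.908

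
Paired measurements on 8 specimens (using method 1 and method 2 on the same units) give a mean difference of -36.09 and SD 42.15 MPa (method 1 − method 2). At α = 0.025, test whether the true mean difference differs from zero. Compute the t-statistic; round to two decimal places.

H0: μ_d = 0; H1: μ_d ≠ 0 (paired t-test on the differences, two-sided).
t = d̄/(s_d/√n) = -36.09/(42.15/√8) = -2.42
df = n − 1 = 7
Two-sided p-value ≈ 0.0460
Since p ≈ 0.0460 > α = 0.025, fail to reject H0; the evidence is not statistically significant.

-2.42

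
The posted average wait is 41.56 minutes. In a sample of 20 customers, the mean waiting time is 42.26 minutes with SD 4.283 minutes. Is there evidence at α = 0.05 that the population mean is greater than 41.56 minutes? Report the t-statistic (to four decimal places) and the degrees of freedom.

H0: μ = 41.56; H1: μ > 41.56 (one-sample t-test, right-tailed).
t = (x̄ − μ₀)/(s/√n) = (42.26 − 41.56)/(4.283/√20) = 0.7309
df = n − 1 = 19
p-value = P(T ≥ 0.7309) ≈ 0.2369
Since p ≈ 0.2369 > α = 0.05, fail to reject H0; the evidence is not statistically significant.

t = 0.7309, df = 19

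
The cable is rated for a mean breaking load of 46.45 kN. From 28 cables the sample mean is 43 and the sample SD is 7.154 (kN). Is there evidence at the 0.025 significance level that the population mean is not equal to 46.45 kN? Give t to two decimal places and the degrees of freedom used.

H0: μ = 46.45; H1: μ ≠ 46.45 (one-sample t-test, two-sided).
t = (x̄ − μ₀)/(s/√n) = (43 − 46.45)/(7.154/√28) = -2.55
df = n − 1 = 27
Two-sided p-value ≈ 0.017
Since p ≈ 0.017 < α = 0.025, reject H0; the evidence is statistically significant.

t = -2.55, df = 27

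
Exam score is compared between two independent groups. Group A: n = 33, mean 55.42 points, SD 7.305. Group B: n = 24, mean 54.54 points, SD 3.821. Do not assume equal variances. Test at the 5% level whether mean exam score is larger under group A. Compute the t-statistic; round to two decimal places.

Let group 1 = group A, group 2 = group B. H0: μ_1 = μ_2; H1: μ_1 > μ_2 (Welch's two-sample t-test, right-tailed).
t = (x̄_1 − x̄_2)/√(s_1²/n_1 + s_2²/n_2) = (55.42 − 54.54)/√(7.305²/33 + 3.821²/24) = 0.59
Welch–Satterthwaite df ≈ 50.64
p-value = P(T ≥ 0.59) ≈ 0.2789
Since p ≈ 0.2789 > α = 0.05, fail to reject H0; the data do not provide sufficient evidence against H0.

0.59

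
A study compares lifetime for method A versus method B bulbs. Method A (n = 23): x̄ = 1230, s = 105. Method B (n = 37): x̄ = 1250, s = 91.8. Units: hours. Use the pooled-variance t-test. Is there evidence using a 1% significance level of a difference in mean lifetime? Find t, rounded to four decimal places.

-0.7764

Let group 1 = method A, group 2 = method B. H0: μ_1 = μ_2; H1: μ_1 ≠ μ_2 (two-sample pooled-variance t-test, two-sided).
s_p² = [(23−1)·105² + (37−1)·91.8²]/(23+37−2) = 9412.6
t = (1230 − 1250)/√[9412.6·(1/23 + 1/37)] = -0.7764
df = n₁ + n₂ − 2 = 58
Two-sided p-value ≈ 0.4407
Since p ≈ 0.4407 > α = 0.01, fail to reject H0; the data do not provide sufficient evidence against H0.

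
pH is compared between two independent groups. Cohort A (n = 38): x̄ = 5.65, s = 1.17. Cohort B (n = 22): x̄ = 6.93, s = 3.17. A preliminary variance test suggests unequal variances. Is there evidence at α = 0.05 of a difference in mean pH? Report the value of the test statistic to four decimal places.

Let group 1 = cohort A, group 2 = cohort B. H0: μ_1 = μ_2; H1: μ_1 ≠ μ_2 (Welch's two-sample t-test, two-sided).
t = (x̄_1 − x̄_2)/√(s_1²/n_1 + s_2²/n_2) = (5.65 − 6.93)/√(1.17²/38 + 3.17²/22) = -1.8234
Welch–Satterthwaite df ≈ 24.36
Two-sided p-value ≈ 0.0805
Since p ≈ 0.0805 > α = 0.05, fail to reject H0; the evidence is not statistically significant.

-1.8234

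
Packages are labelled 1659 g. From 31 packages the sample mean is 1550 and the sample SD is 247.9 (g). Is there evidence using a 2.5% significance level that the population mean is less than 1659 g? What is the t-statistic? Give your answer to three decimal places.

-2.448

H0: μ = 1659; H1: μ < 1659 (one-sample t-test, left-tailed).
t = (x̄ − μ₀)/(s/√n) = (1550 − 1659)/(247.9/√31) = -2.448
df = n − 1 = 30
p-value = P(T ≤ -2.448) ≈ 0.0102
Since p ≈ 0.0102 < α = 0.025, reject H0; the data support H1.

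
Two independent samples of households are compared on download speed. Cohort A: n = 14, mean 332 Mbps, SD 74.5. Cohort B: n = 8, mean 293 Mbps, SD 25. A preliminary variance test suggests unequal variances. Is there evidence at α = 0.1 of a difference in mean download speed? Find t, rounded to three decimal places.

1.790

Let group 1 = cohort A, group 2 = cohort B. H0: μ_1 = μ_2; H1: μ_1 ≠ μ_2 (Welch's two-sample t-test, two-sided).
t = (x̄_1 − x̄_2)/√(s_1²/n_1 + s_2²/n_2) = (332 − 293)/√(74.5²/14 + 25²/8) = 1.790
Welch–Satterthwaite df ≈ 17.38
Two-sided p-value ≈ 0.0909
Since p ≈ 0.0909 < α = 0.1, reject H0; the data support H1.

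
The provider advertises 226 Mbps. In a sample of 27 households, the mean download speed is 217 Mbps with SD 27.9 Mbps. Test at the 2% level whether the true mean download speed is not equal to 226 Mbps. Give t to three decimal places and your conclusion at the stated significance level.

t = -1.676; fail to reject H0

H0: μ = 226; H1: μ ≠ 226 (one-sample t-test, two-sided).
t = (x̄ − μ₀)/(s/√n) = (217 − 226)/(27.9/√27) = -1.676
df = n − 1 = 26
Two-sided p-value ≈ 0.1057
Since p ≈ 0.1057 > α = 0.02, fail to reject H0; the data do not provide sufficient evidence against H0.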